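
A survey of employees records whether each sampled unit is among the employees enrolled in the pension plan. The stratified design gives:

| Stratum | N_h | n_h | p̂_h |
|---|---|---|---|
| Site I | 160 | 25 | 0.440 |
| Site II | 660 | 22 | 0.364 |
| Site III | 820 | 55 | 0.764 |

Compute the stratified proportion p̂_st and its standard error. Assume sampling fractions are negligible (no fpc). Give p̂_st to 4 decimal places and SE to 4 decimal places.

p̂_st ≈ 0.5714, SE ≈ 0.0521

N = 1640; stratum weights W_h = N_h/N.
p̂_st = Σ W_h p̂_h = (160·0.440 + 660·0.364 + 820·0.764)/1640 = 0.57141
V̂(p̂_st) = Σ W_h² p̂_h(1−p̂_h)/(n_h−1):
  stratum Site I: (160/1640)²·0.440·0.560/24 = 9.77196e-05
  stratum Site II: (660/1640)²·0.364·0.636/21 = 0.00178542
  stratum Site III: (820/1640)²·0.764·0.236/54 = 0.000834741
V̂(p̂_st) = 0.00271788; SE = √V̂ = 0.0521333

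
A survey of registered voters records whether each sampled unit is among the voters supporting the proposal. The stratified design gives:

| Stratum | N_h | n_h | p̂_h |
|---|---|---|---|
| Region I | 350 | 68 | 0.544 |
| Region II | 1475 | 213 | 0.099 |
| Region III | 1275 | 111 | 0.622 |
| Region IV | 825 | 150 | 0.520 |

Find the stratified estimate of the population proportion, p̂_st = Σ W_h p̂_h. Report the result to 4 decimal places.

N = 3925; stratum weights W_h = N_h/N.
p̂_st = Σ W_h p̂_h = (350·0.544 + 1475·0.099 + 1275·0.622 + 825·0.520)/3925 = 0.39706

p̂_st ≈ 0.3971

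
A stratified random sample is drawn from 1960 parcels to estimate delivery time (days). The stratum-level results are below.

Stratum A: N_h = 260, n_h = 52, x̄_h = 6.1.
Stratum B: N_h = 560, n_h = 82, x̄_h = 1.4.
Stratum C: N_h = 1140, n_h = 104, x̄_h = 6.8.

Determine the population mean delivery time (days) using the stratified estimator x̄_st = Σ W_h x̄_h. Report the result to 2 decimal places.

N = Σ N_h = 1960. Stratum weights W_h = N_h/N.
x̄_st = (260·6.1 + 560·1.4 + 1140·6.8) / 1960 = 5.1643

x̄_st ≈ 5.16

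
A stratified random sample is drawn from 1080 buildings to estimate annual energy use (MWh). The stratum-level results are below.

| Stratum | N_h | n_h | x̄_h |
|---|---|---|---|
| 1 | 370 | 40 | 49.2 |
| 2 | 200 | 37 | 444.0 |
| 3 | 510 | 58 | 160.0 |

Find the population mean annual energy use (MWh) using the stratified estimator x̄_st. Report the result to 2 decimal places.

x̄_st ≈ 174.63

N = Σ N_h = 1080. Stratum weights W_h = N_h/N.
x̄_st = (370·49.2 + 200·444.0 + 510·160.0) / 1080 = 174.6333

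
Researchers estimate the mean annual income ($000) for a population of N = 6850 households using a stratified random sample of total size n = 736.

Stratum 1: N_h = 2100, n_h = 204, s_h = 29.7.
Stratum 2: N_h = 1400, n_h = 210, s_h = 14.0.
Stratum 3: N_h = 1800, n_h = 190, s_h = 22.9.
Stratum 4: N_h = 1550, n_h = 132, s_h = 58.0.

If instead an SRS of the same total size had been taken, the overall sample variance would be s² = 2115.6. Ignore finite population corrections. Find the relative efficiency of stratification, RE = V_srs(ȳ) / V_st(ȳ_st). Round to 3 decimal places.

RE ≈ 1.481

V̂(ȳ_st) = Σ W_h² s_h²/n_h, with W_h = N_h/N and N = 6850:
  stratum 1: (2100/6850)²·29.7²/204 = 0.406387
  stratum 2: (1400/6850)²·14.0²/210 = 0.0389863
  stratum 3: (1800/6850)²·22.9²/190 = 0.190582
  stratum 4: (1550/6850)²·58.0²/132 = 1.30486
V_st = 1.94082
V_srs = s²/n = 2115.6/736 = 2.87446
Relative efficiency = V_srs / V_st = 2.87446/1.94082 = 1.4811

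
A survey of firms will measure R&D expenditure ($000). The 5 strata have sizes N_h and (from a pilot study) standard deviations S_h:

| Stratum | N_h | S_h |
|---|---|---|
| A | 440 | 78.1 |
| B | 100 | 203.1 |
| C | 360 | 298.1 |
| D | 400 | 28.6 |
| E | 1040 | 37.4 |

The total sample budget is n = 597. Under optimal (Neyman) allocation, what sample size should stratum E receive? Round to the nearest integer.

109

Neyman allocation: n_h = n · N_h S_h / Σ N_i S_i, with n = 597.
  stratum A: N_h·S_h = 440·78.1 = 34364.00
  stratum B: N_h·S_h = 100·203.1 = 20310.00
  stratum C: N_h·S_h = 360·298.1 = 107316.00
  stratum D: N_h·S_h = 400·28.6 = 11440.00
  stratum E: N_h·S_h = 1040·37.4 = 38896.00
Σ N_h S_h = 212326.00
n for stratum E = 597·38896.00/212326.00 = 109.364 → 109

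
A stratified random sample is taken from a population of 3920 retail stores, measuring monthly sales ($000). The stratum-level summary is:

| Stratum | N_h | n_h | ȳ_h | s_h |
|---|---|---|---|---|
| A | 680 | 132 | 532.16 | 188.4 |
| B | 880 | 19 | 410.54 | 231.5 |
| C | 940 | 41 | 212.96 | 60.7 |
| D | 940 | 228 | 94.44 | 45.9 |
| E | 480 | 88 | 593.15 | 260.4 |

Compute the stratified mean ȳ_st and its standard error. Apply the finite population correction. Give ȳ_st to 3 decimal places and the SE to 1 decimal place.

ȳ_st ≈ 330.819, SE ≈ 12.7

ȳ_st = Σ W_h ȳ_h = (680·532.16 + 880·410.54 + 940·212.96 + 940·94.44 + 480·593.15)/3920 = 330.81939
V̂(ȳ_st) = Σ W_h² (1 − n_h/N_h) s_h²/n_h, with W_h = N_h/N and N = 3920:
  stratum A: (680/3920)²·(1 − 132/680)·188.4²/132 = 6.52086
  stratum B: (880/3920)²·(1 − 19/880)·231.5²/19 = 139.079
  stratum C: (940/3920)²·(1 − 41/940)·60.7²/41 = 4.94207
  stratum D: (940/3920)²·(1 − 228/940)·45.9²/228 = 0.402463
  stratum E: (480/3920)²·(1 − 88/480)·260.4²/88 = 9.43527
V̂(ȳ_st) = 160.38
SE(ȳ_st) = √160.38 = 12.6641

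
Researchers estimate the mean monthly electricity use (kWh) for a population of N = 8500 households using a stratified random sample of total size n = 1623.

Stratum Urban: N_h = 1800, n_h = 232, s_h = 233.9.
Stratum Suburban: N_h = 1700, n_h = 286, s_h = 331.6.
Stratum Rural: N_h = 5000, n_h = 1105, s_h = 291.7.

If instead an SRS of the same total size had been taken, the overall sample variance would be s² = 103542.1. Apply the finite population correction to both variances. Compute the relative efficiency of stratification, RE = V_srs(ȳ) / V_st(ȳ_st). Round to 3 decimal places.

RE ≈ 1.207

V̂(ȳ_st) = Σ W_h² (1 − n_h/N_h) s_h²/n_h, with W_h = N_h/N and N = 8500:
  stratum Urban: (1800/8500)²·(1 − 232/1800)·233.9²/232 = 9.21198
  stratum Suburban: (1700/8500)²·(1 − 286/1700)·331.6²/286 = 12.7916
  stratum Rural: (5000/8500)²·(1 − 1105/5000)·291.7²/1105 = 20.7563
V_st = 42.7599
V_srs = (1 − 1623/8500)·103542.1/1623 = 51.6153
Relative efficiency = V_srs / V_st = 51.6153/42.7599 = 1.2071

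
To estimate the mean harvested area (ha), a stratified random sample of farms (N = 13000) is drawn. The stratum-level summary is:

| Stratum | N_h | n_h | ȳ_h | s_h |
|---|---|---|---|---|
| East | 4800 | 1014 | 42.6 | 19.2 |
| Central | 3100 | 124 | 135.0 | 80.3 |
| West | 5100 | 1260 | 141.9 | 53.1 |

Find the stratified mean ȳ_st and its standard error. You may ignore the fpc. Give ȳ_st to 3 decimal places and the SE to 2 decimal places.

ȳ_st = Σ W_h ȳ_h = (4800·42.6 + 3100·135.0 + 5100·141.9)/13000 = 103.59000
V̂(ȳ_st) = Σ W_h² s_h²/n_h, with W_h = N_h/N and N = 13000:
  stratum East: (4800/13000)²·19.2²/1014 = 0.0495633
  stratum Central: (3100/13000)²·80.3²/124 = 2.95696
  stratum West: (5100/13000)²·53.1²/1260 = 0.344407
V̂(ȳ_st) = 3.35093
SE(ȳ_st) = √3.35093 = 1.83056

ȳ_st ≈ 103.590, SE ≈ 1.83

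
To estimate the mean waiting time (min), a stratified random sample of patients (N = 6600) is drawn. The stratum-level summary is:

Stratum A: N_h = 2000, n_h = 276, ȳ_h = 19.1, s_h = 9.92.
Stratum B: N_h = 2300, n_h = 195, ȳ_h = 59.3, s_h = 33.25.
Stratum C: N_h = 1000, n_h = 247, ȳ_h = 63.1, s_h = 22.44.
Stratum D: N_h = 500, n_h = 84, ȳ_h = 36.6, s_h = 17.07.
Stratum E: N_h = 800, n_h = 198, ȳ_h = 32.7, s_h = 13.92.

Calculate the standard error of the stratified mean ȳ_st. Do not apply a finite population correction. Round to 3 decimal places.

V̂(ȳ_st) = Σ W_h² s_h²/n_h, with W_h = N_h/N and N = 6600:
  stratum A: (2000/6600)²·9.92²/276 = 0.0327406
  stratum B: (2300/6600)²·33.25²/195 = 0.68852
  stratum C: (1000/6600)²·22.44²/247 = 0.0468016
  stratum D: (500/6600)²·17.07²/84 = 0.0199086
  stratum E: (800/6600)²·13.92²/198 = 0.0143782
V̂(ȳ_st) = 0.802349
SE(ȳ_st) = √0.802349 = 0.895739

SE(ȳ_st) ≈ 0.896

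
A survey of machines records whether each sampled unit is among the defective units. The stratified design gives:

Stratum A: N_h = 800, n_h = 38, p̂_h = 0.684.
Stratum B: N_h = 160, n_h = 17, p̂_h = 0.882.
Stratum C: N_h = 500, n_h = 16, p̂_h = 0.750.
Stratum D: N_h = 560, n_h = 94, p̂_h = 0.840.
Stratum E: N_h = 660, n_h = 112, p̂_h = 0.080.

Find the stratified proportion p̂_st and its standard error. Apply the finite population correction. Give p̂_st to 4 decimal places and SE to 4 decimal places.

p̂_st ≈ 0.5920, SE ≈ 0.0320

N = 2680; stratum weights W_h = N_h/N.
p̂_st = Σ W_h p̂_h = (800·0.684 + 160·0.882 + 500·0.750 + 560·0.840 + 660·0.080)/2680 = 0.59199
V̂(p̂_st) = Σ W_h² (1 − n_h/N_h) p̂_h(1−p̂_h)/(n_h−1):
  stratum A: (800/2680)²·(1 − 38/800)·0.684·0.316/37 = 0.000495812
  stratum B: (160/2680)²·(1 − 17/160)·0.882·0.118/16 = 2.07213e-05
  stratum C: (500/2680)²·(1 − 16/500)·0.750·0.250/15 = 0.000421168
  stratum D: (560/2680)²·(1 − 94/560)·0.840·0.160/93 = 5.25074e-05
  stratum E: (660/2680)²·(1 − 112/660)·0.080·0.920/111 = 3.33895e-05
V̂(p̂_st) = 0.0010236; SE = √V̂ = 0.0319937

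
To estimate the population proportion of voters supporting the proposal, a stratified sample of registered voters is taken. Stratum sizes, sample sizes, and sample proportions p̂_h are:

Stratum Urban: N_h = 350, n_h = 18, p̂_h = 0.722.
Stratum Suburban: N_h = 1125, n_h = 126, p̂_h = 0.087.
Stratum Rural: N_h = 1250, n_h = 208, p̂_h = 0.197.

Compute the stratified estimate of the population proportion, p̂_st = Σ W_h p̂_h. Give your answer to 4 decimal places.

p̂_st ≈ 0.2190

N = 2725; stratum weights W_h = N_h/N.
p̂_st = Σ W_h p̂_h = (350·0.722 + 1125·0.087 + 1250·0.197)/2725 = 0.21902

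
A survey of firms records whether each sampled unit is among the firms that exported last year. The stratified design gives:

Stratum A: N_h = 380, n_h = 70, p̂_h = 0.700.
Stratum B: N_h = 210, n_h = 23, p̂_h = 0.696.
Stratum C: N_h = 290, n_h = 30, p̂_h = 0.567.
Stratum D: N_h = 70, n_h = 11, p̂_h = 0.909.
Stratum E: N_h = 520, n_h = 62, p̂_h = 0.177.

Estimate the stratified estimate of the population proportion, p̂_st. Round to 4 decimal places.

N = 1470; stratum weights W_h = N_h/N.
p̂_st = Σ W_h p̂_h = (380·0.700 + 210·0.696 + 290·0.567 + 70·0.909 + 520·0.177)/1470 = 0.49814

p̂_st ≈ 0.4981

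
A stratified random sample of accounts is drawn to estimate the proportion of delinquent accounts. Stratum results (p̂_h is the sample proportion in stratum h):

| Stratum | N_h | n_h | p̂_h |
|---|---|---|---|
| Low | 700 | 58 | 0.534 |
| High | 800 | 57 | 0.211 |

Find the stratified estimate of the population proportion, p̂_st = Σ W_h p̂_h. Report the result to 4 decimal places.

N = 1500; stratum weights W_h = N_h/N.
p̂_st = Σ W_h p̂_h = (700·0.534 + 800·0.211)/1500 = 0.36173

p̂_st ≈ 0.3617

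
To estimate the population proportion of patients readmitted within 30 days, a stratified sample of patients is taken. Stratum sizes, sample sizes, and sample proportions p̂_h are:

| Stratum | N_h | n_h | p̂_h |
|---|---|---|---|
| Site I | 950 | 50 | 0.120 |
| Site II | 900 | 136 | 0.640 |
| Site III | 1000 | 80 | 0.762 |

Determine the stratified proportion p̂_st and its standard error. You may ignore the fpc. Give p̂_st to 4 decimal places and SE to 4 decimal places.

N = 2850; stratum weights W_h = N_h/N.
p̂_st = Σ W_h p̂_h = (950·0.120 + 900·0.640 + 1000·0.762)/2850 = 0.50947
V̂(p̂_st) = Σ W_h² p̂_h(1−p̂_h)/(n_h−1):
  stratum Site I: (950/2850)²·0.120·0.880/49 = 0.000239456
  stratum Site II: (900/2850)²·0.640·0.360/135 = 0.000170194
  stratum Site III: (1000/2850)²·0.762·0.238/79 = 0.000282628
V̂(p̂_st) = 0.000692278; SE = √V̂ = 0.0263112

p̂_st ≈ 0.5095, SE ≈ 0.0263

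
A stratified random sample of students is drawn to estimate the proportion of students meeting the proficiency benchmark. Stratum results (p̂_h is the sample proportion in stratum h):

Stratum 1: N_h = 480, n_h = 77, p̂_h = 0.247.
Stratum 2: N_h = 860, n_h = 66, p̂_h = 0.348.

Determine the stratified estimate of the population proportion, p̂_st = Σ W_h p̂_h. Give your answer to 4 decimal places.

N = 1340; stratum weights W_h = N_h/N.
p̂_st = Σ W_h p̂_h = (480·0.247 + 860·0.348)/1340 = 0.31182

p̂_st ≈ 0.3118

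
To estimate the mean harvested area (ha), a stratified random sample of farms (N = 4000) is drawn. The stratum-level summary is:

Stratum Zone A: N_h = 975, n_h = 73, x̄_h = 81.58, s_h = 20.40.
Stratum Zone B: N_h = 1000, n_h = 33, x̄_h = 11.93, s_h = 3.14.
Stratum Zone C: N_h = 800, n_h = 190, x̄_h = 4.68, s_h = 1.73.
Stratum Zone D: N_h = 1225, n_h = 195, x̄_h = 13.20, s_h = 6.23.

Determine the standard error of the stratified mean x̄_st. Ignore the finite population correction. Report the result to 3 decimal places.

V̂(x̄_st) = Σ W_h² s_h²/n_h, with W_h = N_h/N and N = 4000:
  stratum Zone A: (975/4000)²·20.40²/73 = 0.338709
  stratum Zone B: (1000/4000)²·3.14²/33 = 0.0186735
  stratum Zone C: (800/4000)²·1.73²/190 = 0.000630084
  stratum Zone D: (1225/4000)²·6.23²/195 = 0.0186678
V̂(x̄_st) = 0.37668
SE(x̄_st) = √0.37668 = 0.613743

SE(x̄_st) ≈ 0.614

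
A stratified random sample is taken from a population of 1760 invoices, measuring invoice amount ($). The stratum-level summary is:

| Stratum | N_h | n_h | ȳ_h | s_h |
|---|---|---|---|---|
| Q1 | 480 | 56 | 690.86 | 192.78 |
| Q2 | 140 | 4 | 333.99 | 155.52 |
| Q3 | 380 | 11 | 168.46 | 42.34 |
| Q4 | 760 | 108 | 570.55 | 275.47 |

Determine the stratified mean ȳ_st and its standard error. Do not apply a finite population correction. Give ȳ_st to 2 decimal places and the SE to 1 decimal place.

ȳ_st ≈ 497.73, SE ≈ 15.0

ȳ_st = Σ W_h ȳ_h = (480·690.86 + 140·333.99 + 380·168.46 + 760·570.55)/1760 = 497.72966
V̂(ȳ_st) = Σ W_h² s_h²/n_h, with W_h = N_h/N and N = 1760:
  stratum Q1: (480/1760)²·192.78²/56 = 49.362
  stratum Q2: (140/1760)²·155.52²/4 = 38.2598
  stratum Q3: (380/1760)²·42.34²/11 = 7.59715
  stratum Q4: (760/1760)²·275.47²/108 = 131.017
V̂(ȳ_st) = 226.236
SE(ȳ_st) = √226.236 = 15.0411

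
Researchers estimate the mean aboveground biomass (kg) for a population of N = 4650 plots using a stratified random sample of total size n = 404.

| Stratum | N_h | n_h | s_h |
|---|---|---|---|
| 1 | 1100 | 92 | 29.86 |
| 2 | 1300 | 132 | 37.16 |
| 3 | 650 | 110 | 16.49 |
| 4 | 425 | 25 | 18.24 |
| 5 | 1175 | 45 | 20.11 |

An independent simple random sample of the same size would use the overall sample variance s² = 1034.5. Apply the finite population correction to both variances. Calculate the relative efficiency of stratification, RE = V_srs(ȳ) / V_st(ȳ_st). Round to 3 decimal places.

V̂(ȳ_st) = Σ W_h² (1 − n_h/N_h) s_h²/n_h, with W_h = N_h/N and N = 4650:
  stratum 1: (1100/4650)²·(1 − 92/1100)·29.86²/92 = 0.49698
  stratum 2: (1300/4650)²·(1 − 132/1300)·37.16²/132 = 0.734612
  stratum 3: (650/4650)²·(1 − 110/650)·16.49²/110 = 0.0401282
  stratum 4: (425/4650)²·(1 − 25/425)·18.24²/25 = 0.104629
  stratum 5: (1175/4650)²·(1 − 45/1175)·20.11²/45 = 0.551851
V_st = 1.9282
V_srs = (1 − 404/4650)·1034.5/404 = 2.33817
Relative efficiency = V_srs / V_st = 2.33817/1.9282 = 1.2126

RE ≈ 1.213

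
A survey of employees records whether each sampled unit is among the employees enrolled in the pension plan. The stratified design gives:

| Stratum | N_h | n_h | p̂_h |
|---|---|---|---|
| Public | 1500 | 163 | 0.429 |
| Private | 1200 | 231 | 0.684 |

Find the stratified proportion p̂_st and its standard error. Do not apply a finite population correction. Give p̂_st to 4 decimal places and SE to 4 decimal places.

p̂_st ≈ 0.5423, SE ≈ 0.0255

N = 2700; stratum weights W_h = N_h/N.
p̂_st = Σ W_h p̂_h = (1500·0.429 + 1200·0.684)/2700 = 0.54233
V̂(p̂_st) = Σ W_h² p̂_h(1−p̂_h)/(n_h−1):
  stratum Public: (1500/2700)²·0.429·0.571/162 = 0.000466695
  stratum Private: (1200/2700)²·0.684·0.316/230 = 0.000185631
V̂(p̂_st) = 0.000652326; SE = √V̂ = 0.0255407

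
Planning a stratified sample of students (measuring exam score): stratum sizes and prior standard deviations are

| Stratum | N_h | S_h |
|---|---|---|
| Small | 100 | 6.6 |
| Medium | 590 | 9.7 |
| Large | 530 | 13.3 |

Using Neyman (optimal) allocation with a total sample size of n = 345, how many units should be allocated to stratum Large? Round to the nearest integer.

Neyman allocation: n_h = n · N_h S_h / Σ N_i S_i, with n = 345.
  stratum Small: N_h·S_h = 100·6.6 = 660.00
  stratum Medium: N_h·S_h = 590·9.7 = 5723.00
  stratum Large: N_h·S_h = 530·13.3 = 7049.00
Σ N_h S_h = 13432.00
n for stratum Large = 345·7049.00/13432.00 = 181.053 → 181

181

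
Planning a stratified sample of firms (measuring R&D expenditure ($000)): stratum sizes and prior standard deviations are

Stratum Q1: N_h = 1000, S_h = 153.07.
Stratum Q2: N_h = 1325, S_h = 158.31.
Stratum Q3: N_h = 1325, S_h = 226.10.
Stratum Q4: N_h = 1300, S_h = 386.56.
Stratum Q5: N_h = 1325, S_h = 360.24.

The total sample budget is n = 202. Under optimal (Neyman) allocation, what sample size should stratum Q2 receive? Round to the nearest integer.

Neyman allocation: n_h = n · N_h S_h / Σ N_i S_i, with n = 202.
  stratum Q1: N_h·S_h = 1000·153.07 = 153070.00
  stratum Q2: N_h·S_h = 1325·158.31 = 209760.75
  stratum Q3: N_h·S_h = 1325·226.10 = 299582.50
  stratum Q4: N_h·S_h = 1300·386.56 = 502528.00
  stratum Q5: N_h·S_h = 1325·360.24 = 477318.00
Σ N_h S_h = 1642259.25
n for stratum Q2 = 202·209760.75/1642259.25 = 25.801 → 26

26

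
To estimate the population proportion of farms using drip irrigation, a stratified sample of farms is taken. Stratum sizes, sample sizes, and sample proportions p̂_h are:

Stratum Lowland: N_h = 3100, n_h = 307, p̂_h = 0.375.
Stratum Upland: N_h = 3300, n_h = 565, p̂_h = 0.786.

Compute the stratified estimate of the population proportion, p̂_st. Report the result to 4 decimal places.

N = 6400; stratum weights W_h = N_h/N.
p̂_st = Σ W_h p̂_h = (3100·0.375 + 3300·0.786)/6400 = 0.58692

p̂_st ≈ 0.5869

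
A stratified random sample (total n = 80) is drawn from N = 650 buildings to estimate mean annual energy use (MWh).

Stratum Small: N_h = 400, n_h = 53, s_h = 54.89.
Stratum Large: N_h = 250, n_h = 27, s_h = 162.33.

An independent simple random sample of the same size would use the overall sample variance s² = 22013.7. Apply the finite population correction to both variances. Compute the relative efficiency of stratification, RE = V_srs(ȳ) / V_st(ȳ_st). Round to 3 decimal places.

RE ≈ 1.636

V̂(ȳ_st) = Σ W_h² (1 − n_h/N_h) s_h²/n_h, with W_h = N_h/N and N = 650:
  stratum Small: (400/650)²·(1 − 53/400)·54.89²/53 = 18.6755
  stratum Large: (250/650)²·(1 − 27/250)·162.33²/27 = 128.781
V_st = 147.457
V_srs = (1 − 80/650)·22013.7/80 = 241.304
Relative efficiency = V_srs / V_st = 241.304/147.457 = 1.6364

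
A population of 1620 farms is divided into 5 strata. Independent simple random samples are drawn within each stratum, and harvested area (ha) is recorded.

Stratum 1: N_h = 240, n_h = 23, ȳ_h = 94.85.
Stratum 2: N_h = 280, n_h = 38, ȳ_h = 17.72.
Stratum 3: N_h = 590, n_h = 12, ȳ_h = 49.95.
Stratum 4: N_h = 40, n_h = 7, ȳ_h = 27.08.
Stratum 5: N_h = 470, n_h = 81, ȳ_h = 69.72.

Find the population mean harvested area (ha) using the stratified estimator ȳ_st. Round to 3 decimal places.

N = Σ N_h = 1620. Stratum weights W_h = N_h/N.
ȳ_st = (240·94.85 + 280·17.72 + 590·49.95 + 40·27.08 + 470·69.72) / 1620 = 56.20228

ȳ_st ≈ 56.202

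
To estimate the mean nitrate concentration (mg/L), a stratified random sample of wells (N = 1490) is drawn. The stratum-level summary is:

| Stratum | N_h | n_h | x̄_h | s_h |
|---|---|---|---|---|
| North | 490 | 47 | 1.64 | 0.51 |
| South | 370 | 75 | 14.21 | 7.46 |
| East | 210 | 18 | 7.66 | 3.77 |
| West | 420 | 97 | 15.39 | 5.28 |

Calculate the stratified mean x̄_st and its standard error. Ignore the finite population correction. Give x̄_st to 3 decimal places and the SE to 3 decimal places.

x̄_st ≈ 9.486, SE ≈ 0.291

x̄_st = Σ W_h x̄_h = (490·1.64 + 370·14.21 + 210·7.66 + 420·15.39)/1490 = 9.48570
V̂(x̄_st) = Σ W_h² s_h²/n_h, with W_h = N_h/N and N = 1490:
  stratum North: (490/1490)²·0.51²/47 = 0.000598497
  stratum South: (370/1490)²·7.46²/75 = 0.0457559
  stratum East: (210/1490)²·3.77²/18 = 0.0156847
  stratum West: (420/1490)²·5.28²/97 = 0.0228361
V̂(x̄_st) = 0.0848752
SE(x̄_st) = √0.0848752 = 0.291334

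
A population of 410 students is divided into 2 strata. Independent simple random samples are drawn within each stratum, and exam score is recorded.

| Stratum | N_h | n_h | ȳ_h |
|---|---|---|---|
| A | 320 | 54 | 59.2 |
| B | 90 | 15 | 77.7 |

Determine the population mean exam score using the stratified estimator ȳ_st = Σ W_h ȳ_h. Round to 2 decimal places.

ȳ_st ≈ 63.26

N = Σ N_h = 410. Stratum weights W_h = N_h/N.
ȳ_st = (320·59.2 + 90·77.7) / 410 = 63.2610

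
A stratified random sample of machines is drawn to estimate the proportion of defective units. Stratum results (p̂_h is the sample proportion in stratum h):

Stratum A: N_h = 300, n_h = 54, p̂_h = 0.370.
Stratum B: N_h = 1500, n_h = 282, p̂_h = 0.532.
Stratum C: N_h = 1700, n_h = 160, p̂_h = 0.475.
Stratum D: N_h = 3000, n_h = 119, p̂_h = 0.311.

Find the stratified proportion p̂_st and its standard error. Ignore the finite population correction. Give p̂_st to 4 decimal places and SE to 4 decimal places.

N = 6500; stratum weights W_h = N_h/N.
p̂_st = Σ W_h p̂_h = (300·0.370 + 1500·0.532 + 1700·0.475 + 3000·0.311)/6500 = 0.40762
V̂(p̂_st) = Σ W_h² p̂_h(1−p̂_h)/(n_h−1):
  stratum A: (300/6500)²·0.370·0.630/53 = 9.36876e-06
  stratum B: (1500/6500)²·0.532·0.468/281 = 4.71853e-05
  stratum C: (1700/6500)²·0.475·0.525/159 = 0.000107282
  stratum D: (3000/6500)²·0.311·0.689/118 = 0.000386824
V̂(p̂_st) = 0.00055066; SE = √V̂ = 0.0234661

p̂_st ≈ 0.4076, SE ≈ 0.0235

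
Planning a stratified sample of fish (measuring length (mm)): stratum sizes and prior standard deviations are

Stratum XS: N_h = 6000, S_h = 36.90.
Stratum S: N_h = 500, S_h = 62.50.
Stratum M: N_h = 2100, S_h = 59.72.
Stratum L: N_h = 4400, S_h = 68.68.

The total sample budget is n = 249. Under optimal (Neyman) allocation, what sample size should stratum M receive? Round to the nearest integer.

Neyman allocation: n_h = n · N_h S_h / Σ N_i S_i, with n = 249.
  stratum XS: N_h·S_h = 6000·36.90 = 221400.00
  stratum S: N_h·S_h = 500·62.50 = 31250.00
  stratum M: N_h·S_h = 2100·59.72 = 125412.00
  stratum L: N_h·S_h = 4400·68.68 = 302192.00
Σ N_h S_h = 680254.00
n for stratum M = 249·125412.00/680254.00 = 45.906 → 46

46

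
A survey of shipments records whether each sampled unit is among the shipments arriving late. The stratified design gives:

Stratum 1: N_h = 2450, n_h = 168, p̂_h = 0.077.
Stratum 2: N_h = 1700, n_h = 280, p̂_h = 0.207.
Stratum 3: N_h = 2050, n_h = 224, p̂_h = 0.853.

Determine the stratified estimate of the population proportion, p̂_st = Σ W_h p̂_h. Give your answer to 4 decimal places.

N = 6200; stratum weights W_h = N_h/N.
p̂_st = Σ W_h p̂_h = (2450·0.077 + 1700·0.207 + 2050·0.853)/6200 = 0.36923

p̂_st ≈ 0.3692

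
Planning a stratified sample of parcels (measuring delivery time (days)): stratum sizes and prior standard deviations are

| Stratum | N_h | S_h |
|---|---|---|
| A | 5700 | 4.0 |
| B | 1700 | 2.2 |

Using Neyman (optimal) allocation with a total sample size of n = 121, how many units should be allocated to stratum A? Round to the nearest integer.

104

Neyman allocation: n_h = n · N_h S_h / Σ N_i S_i, with n = 121.
  stratum A: N_h·S_h = 5700·4.0 = 22800.00
  stratum B: N_h·S_h = 1700·2.2 = 3740.00
Σ N_h S_h = 26540.00
n for stratum A = 121·22800.00/26540.00 = 103.949 → 104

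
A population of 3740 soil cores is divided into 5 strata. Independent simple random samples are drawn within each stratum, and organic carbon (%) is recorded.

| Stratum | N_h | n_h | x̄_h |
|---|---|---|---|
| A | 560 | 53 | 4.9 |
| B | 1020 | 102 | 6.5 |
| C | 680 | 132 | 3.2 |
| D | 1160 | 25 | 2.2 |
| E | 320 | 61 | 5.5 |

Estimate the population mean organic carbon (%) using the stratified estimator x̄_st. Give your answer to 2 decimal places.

N = Σ N_h = 3740. Stratum weights W_h = N_h/N.
x̄_st = (560·4.9 + 1020·6.5 + 680·3.2 + 1160·2.2 + 320·5.5) / 3740 = 4.2412

x̄_st ≈ 4.24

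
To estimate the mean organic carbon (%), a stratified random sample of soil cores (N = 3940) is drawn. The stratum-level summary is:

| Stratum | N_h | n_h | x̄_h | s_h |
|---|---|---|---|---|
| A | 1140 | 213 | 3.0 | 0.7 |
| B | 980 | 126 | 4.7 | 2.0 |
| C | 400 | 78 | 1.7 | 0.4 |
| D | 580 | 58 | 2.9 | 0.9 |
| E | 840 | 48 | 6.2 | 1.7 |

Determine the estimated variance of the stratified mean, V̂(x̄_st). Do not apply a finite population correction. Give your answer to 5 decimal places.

V̂(x̄_st) ≈ 0.00522

V̂(x̄_st) = Σ W_h² s_h²/n_h, with W_h = N_h/N and N = 3940:
  stratum A: (1140/3940)²·0.7²/213 = 0.00019259
  stratum B: (980/3940)²·2.0²/126 = 0.00196403
  stratum C: (400/3940)²·0.4²/78 = 2.11423e-05
  stratum D: (580/3940)²·0.9²/58 = 0.000302636
  stratum E: (840/3940)²·1.7²/48 = 0.00273667
V̂(x̄_st) = 0.00521707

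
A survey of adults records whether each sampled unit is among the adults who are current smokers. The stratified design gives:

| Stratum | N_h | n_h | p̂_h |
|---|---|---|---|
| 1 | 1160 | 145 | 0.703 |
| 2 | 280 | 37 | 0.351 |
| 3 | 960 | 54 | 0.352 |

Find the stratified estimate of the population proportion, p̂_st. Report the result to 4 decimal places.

p̂_st ≈ 0.5215

N = 2400; stratum weights W_h = N_h/N.
p̂_st = Σ W_h p̂_h = (1160·0.703 + 280·0.351 + 960·0.352)/2400 = 0.52153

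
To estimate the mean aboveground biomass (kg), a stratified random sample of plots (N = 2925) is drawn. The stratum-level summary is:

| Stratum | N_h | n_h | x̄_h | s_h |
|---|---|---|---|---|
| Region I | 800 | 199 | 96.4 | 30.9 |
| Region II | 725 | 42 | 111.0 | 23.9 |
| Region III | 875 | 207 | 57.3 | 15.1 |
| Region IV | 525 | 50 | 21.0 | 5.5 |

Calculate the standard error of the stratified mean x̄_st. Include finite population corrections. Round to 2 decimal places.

SE(x̄_st) ≈ 1.07

V̂(x̄_st) = Σ W_h² (1 − n_h/N_h) s_h²/n_h, with W_h = N_h/N and N = 2925:
  stratum Region I: (800/2925)²·(1 − 199/800)·30.9²/199 = 0.269635
  stratum Region II: (725/2925)²·(1 − 42/725)·23.9²/42 = 0.787143
  stratum Region III: (875/2925)²·(1 − 207/875)·15.1²/207 = 0.0752517
  stratum Region IV: (525/2925)²·(1 − 50/525)·5.5²/50 = 0.0176342
V̂(x̄_st) = 1.14966
SE(x̄_st) = √1.14966 = 1.07222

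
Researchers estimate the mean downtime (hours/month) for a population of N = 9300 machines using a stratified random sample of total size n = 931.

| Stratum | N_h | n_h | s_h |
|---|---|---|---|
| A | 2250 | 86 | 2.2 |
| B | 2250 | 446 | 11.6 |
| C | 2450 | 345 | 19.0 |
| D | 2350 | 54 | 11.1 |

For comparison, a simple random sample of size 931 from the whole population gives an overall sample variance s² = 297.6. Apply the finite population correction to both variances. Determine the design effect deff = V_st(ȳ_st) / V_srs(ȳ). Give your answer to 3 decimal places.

deff ≈ 0.772

V̂(ȳ_st) = Σ W_h² (1 − n_h/N_h) s_h²/n_h, with W_h = N_h/N and N = 9300:
  stratum A: (2250/9300)²·(1 − 86/2250)·2.2²/86 = 0.00316826
  stratum B: (2250/9300)²·(1 − 446/2250)·11.6²/446 = 0.0141591
  stratum C: (2450/9300)²·(1 − 345/2450)·19.0²/345 = 0.0623937
  stratum D: (2350/9300)²·(1 − 54/2350)·11.1²/54 = 0.14234
V_st = 0.222061
V_srs = (1 − 931/9300)·297.6/931 = 0.287656
deff = V_st / V_srs = 0.222061/0.287656 = 0.7720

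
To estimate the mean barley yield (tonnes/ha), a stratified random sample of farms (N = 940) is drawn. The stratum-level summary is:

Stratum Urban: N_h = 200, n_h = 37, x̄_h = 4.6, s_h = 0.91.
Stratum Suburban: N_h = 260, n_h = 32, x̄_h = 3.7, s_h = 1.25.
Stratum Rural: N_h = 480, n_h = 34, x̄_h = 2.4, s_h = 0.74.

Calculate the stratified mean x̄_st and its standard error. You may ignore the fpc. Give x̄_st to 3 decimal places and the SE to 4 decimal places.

x̄_st = Σ W_h x̄_h = (200·4.6 + 260·3.7 + 480·2.4)/940 = 3.22766
V̂(x̄_st) = Σ W_h² s_h²/n_h, with W_h = N_h/N and N = 940:
  stratum Urban: (200/940)²·0.91²/37 = 0.00101318
  stratum Suburban: (260/940)²·1.25²/32 = 0.00373561
  stratum Rural: (480/940)²·0.74²/34 = 0.00419963
V̂(x̄_st) = 0.00894842
SE(x̄_st) = √0.00894842 = 0.0945961

x̄_st ≈ 3.228, SE ≈ 0.0946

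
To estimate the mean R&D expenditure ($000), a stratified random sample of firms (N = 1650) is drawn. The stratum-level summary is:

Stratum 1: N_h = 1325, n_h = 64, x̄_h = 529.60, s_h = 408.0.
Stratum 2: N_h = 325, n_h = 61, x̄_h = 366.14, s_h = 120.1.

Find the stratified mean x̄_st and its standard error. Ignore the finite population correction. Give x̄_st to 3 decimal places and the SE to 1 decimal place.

x̄_st = Σ W_h x̄_h = (1325·529.60 + 325·366.14)/1650 = 497.40333
V̂(x̄_st) = Σ W_h² s_h²/n_h, with W_h = N_h/N and N = 1650:
  stratum 1: (1325/1650)²·408.0²/64 = 1677.27
  stratum 2: (325/1650)²·120.1²/61 = 9.17392
V̂(x̄_st) = 1686.45
SE(x̄_st) = √1686.45 = 41.0664

x̄_st ≈ 497.403, SE ≈ 41.1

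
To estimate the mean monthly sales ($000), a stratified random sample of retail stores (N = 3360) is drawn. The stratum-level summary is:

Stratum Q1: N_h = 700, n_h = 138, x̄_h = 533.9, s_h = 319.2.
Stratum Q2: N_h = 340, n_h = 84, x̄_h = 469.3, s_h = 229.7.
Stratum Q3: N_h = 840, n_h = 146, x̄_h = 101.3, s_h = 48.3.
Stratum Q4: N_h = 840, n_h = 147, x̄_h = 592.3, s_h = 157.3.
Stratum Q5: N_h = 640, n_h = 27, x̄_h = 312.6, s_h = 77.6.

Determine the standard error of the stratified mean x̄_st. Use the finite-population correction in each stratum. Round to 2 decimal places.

V̂(x̄_st) = Σ W_h² (1 − n_h/N_h) s_h²/n_h, with W_h = N_h/N and N = 3360:
  stratum Q1: (700/3360)²·(1 − 138/700)·319.2²/138 = 25.7278
  stratum Q2: (340/3360)²·(1 − 84/340)·229.7²/84 = 4.84265
  stratum Q3: (840/3360)²·(1 − 146/840)·48.3²/146 = 0.825091
  stratum Q4: (840/3360)²·(1 − 147/840)·157.3²/147 = 8.67909
  stratum Q5: (640/3360)²·(1 − 27/640)·77.6²/27 = 7.75035
V̂(x̄_st) = 47.825
SE(x̄_st) = √47.825 = 6.91556

SE(x̄_st) ≈ 6.92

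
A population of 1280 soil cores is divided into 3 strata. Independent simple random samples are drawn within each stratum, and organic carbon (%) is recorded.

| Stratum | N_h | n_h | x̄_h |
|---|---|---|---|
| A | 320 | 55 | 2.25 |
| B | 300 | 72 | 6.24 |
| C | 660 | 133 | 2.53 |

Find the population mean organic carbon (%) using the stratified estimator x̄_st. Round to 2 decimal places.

N = Σ N_h = 1280. Stratum weights W_h = N_h/N.
x̄_st = (320·2.25 + 300·6.24 + 660·2.53) / 1280 = 3.3295

x̄_st ≈ 3.33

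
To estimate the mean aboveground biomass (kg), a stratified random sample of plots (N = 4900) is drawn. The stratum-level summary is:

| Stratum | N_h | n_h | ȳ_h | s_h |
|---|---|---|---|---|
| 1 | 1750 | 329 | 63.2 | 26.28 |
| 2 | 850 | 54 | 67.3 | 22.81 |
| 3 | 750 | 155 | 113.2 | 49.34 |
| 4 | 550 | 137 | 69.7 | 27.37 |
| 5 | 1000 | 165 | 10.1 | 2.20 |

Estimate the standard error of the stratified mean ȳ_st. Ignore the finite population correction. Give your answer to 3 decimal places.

SE(ȳ_st) ≈ 0.998

V̂(ȳ_st) = Σ W_h² s_h²/n_h, with W_h = N_h/N and N = 4900:
  stratum 1: (1750/4900)²·26.28²/329 = 0.267756
  stratum 2: (850/4900)²·22.81²/54 = 0.289936
  stratum 3: (750/4900)²·49.34²/155 = 0.367957
  stratum 4: (550/4900)²·27.37²/137 = 0.068891
  stratum 5: (1000/4900)²·2.20²/165 = 0.00122171
V̂(ȳ_st) = 0.995762
SE(ȳ_st) = √0.995762 = 0.997879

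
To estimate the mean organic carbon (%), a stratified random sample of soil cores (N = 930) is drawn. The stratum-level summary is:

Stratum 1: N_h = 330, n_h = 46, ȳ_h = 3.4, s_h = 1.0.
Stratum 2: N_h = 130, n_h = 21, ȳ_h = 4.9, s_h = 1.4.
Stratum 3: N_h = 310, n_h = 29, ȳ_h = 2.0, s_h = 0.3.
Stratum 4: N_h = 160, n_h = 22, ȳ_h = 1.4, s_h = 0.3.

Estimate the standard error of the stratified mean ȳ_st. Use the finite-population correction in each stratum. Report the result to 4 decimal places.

SE(ȳ_st) ≈ 0.0656

V̂(ȳ_st) = Σ W_h² (1 − n_h/N_h) s_h²/n_h, with W_h = N_h/N and N = 930:
  stratum 1: (330/930)²·(1 − 46/330)·1.0²/46 = 0.00235564
  stratum 2: (130/930)²·(1 − 21/130)·1.4²/21 = 0.00152912
  stratum 3: (310/930)²·(1 − 29/310)·0.3²/29 = 0.00031257
  stratum 4: (160/930)²·(1 − 22/160)·0.3²/22 = 0.000104437
V̂(ȳ_st) = 0.00430176
SE(ȳ_st) = √0.00430176 = 0.0655878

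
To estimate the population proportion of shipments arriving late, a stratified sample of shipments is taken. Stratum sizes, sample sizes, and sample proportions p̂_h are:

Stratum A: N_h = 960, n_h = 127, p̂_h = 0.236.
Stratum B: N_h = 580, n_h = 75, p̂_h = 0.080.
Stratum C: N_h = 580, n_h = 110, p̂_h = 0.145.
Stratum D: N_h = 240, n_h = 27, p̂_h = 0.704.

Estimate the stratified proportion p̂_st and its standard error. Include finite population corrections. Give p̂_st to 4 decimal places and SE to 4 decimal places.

p̂_st ≈ 0.2229, SE ≈ 0.0197

N = 2360; stratum weights W_h = N_h/N.
p̂_st = Σ W_h p̂_h = (960·0.236 + 580·0.080 + 580·0.145 + 240·0.704)/2360 = 0.22289
V̂(p̂_st) = Σ W_h² (1 − n_h/N_h) p̂_h(1−p̂_h)/(n_h−1):
  stratum A: (960/2360)²·(1 − 127/960)·0.236·0.764/126 = 0.00020546
  stratum B: (580/2360)²·(1 − 75/580)·0.080·0.920/74 = 5.23048e-05
  stratum C: (580/2360)²·(1 − 110/580)·0.145·0.855/109 = 5.56685e-05
  stratum D: (240/2360)²·(1 − 27/240)·0.704·0.296/26 = 7.35627e-05
V̂(p̂_st) = 0.000386996; SE = √V̂ = 0.0196722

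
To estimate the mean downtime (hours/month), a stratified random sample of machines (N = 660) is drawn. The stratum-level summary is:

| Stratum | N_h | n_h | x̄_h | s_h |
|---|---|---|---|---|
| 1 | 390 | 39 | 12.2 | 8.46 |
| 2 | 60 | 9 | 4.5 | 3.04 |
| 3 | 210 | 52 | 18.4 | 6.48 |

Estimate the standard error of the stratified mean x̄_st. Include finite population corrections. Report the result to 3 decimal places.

V̂(x̄_st) = Σ W_h² (1 − n_h/N_h) s_h²/n_h, with W_h = N_h/N and N = 660:
  stratum 1: (390/660)²·(1 − 39/390)·8.46²/39 = 0.576713
  stratum 2: (60/660)²·(1 − 9/60)·3.04²/9 = 0.00721337
  stratum 3: (210/660)²·(1 − 52/210)·6.48²/52 = 0.0615085
V̂(x̄_st) = 0.645435
SE(x̄_st) = √0.645435 = 0.80339

SE(x̄_st) ≈ 0.803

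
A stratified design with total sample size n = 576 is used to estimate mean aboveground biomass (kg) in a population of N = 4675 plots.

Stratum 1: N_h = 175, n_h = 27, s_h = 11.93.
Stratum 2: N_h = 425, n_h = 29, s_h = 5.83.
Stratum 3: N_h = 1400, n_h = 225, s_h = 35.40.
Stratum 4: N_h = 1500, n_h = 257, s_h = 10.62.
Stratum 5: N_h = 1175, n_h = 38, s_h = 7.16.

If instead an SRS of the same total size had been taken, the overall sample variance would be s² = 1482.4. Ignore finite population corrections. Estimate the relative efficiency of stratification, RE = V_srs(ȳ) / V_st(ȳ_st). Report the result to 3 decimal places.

V̂(ȳ_st) = Σ W_h² s_h²/n_h, with W_h = N_h/N and N = 4675:
  stratum 1: (175/4675)²·11.93²/27 = 0.00738635
  stratum 2: (425/4675)²·5.83²/29 = 0.00968621
  stratum 3: (1400/4675)²·35.40²/225 = 0.499479
  stratum 4: (1500/4675)²·10.62²/257 = 0.0451789
  stratum 5: (1175/4675)²·7.16²/38 = 0.0852226
V_st = 0.646953
V_srs = s²/n = 1482.4/576 = 2.57361
Relative efficiency = V_srs / V_st = 2.57361/0.646953 = 3.9781

RE ≈ 3.978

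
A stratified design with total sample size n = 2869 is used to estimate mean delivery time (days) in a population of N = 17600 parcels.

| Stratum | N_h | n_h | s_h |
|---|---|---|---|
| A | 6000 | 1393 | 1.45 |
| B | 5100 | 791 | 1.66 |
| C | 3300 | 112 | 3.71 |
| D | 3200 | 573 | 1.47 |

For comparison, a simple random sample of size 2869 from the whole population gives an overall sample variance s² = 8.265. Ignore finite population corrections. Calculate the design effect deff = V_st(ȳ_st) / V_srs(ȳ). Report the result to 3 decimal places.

V̂(ȳ_st) = Σ W_h² s_h²/n_h, with W_h = N_h/N and N = 17600:
  stratum A: (6000/17600)²·1.45²/1393 = 0.000175413
  stratum B: (5100/17600)²·1.66²/791 = 0.000292519
  stratum C: (3300/17600)²·3.71²/112 = 0.00432048
  stratum D: (3200/17600)²·1.47²/573 = 0.000124668
V_st = 0.00491308
V_srs = s²/n = 8.265/2869 = 0.00288079
deff = V_st / V_srs = 0.00491308/0.00288079 = 1.7055

deff ≈ 1.705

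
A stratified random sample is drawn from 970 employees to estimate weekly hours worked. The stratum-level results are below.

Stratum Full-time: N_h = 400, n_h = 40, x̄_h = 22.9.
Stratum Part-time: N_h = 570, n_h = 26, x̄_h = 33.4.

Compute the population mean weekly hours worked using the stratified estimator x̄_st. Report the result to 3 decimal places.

N = Σ N_h = 970. Stratum weights W_h = N_h/N.
x̄_st = (400·22.9 + 570·33.4) / 970 = 29.07010

x̄_st ≈ 29.070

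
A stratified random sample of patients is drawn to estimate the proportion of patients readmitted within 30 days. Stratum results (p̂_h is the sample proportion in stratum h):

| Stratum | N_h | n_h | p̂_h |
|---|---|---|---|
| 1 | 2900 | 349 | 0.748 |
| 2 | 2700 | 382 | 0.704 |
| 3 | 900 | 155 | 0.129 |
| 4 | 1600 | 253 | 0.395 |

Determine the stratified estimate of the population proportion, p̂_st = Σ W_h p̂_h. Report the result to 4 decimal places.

p̂_st ≈ 0.5948

N = 8100; stratum weights W_h = N_h/N.
p̂_st = Σ W_h p̂_h = (2900·0.748 + 2700·0.704 + 900·0.129 + 1600·0.395)/8100 = 0.59483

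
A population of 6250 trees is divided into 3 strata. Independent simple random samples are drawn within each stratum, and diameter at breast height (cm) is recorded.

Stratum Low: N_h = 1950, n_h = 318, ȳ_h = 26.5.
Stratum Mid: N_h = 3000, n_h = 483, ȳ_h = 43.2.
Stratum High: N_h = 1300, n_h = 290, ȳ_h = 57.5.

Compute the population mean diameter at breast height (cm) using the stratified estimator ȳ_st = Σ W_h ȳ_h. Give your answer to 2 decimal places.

N = Σ N_h = 6250. Stratum weights W_h = N_h/N.
ȳ_st = (1950·26.5 + 3000·43.2 + 1300·57.5) / 6250 = 40.9640

ȳ_st ≈ 40.96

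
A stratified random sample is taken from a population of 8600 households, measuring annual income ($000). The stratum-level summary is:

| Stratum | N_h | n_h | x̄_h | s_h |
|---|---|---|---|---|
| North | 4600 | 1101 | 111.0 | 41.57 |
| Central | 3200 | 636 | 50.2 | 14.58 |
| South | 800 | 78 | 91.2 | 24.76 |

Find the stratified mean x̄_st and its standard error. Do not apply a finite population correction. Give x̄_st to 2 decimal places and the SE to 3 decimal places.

x̄_st = Σ W_h x̄_h = (4600·111.0 + 3200·50.2 + 800·91.2)/8600 = 86.53488
V̂(x̄_st) = Σ W_h² s_h²/n_h, with W_h = N_h/N and N = 8600:
  stratum North: (4600/8600)²·41.57²/1101 = 0.449047
  stratum Central: (3200/8600)²·14.58²/636 = 0.0462766
  stratum South: (800/8600)²·24.76²/78 = 0.0680127
V̂(x̄_st) = 0.563336
SE(x̄_st) = √0.563336 = 0.750557

x̄_st ≈ 86.53, SE ≈ 0.751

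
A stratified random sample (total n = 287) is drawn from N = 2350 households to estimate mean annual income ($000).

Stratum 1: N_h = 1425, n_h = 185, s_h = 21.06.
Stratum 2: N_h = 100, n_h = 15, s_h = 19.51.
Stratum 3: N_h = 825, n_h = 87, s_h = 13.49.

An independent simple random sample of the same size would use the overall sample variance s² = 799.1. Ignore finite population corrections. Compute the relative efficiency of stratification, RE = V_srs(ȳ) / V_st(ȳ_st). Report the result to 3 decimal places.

RE ≈ 2.349

V̂(ȳ_st) = Σ W_h² s_h²/n_h, with W_h = N_h/N and N = 2350:
  stratum 1: (1425/2350)²·21.06²/185 = 0.881534
  stratum 2: (100/2350)²·19.51²/15 = 0.0459502
  stratum 3: (825/2350)²·13.49²/87 = 0.257796
V_st = 1.18528
V_srs = s²/n = 799.1/287 = 2.78432
Relative efficiency = V_srs / V_st = 2.78432/1.18528 = 2.3491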